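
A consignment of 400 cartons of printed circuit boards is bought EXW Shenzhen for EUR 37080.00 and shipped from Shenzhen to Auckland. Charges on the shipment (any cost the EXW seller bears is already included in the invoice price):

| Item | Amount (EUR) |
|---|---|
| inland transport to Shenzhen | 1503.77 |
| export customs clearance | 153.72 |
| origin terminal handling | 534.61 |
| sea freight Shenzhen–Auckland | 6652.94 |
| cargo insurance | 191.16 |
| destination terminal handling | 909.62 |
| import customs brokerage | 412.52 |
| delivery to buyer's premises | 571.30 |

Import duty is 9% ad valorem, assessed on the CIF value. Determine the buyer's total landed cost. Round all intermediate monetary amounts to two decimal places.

Total landed cost: EUR 52160.10

EXW: the seller makes goods available at their premises; the buyer bears all onward costs.
CIF value = EXW price + inland to port + export clearance + origin terminal + freight + insurance = 37080.00 + 1503.77 + 153.72 + 534.61 + 6652.94 + 191.16 = 46116.20
Import duty = 46116.20 × 9% = 4150.46
Buyer bears: inland to port 1503.77 + export clearance 153.72 + origin terminal 534.61 + freight 6652.94 + insurance 191.16 + destination terminal 909.62 + brokerage 412.52 + delivery 571.30 + duty 4150.46 = 15080.10
Landed cost = invoice 37080.00 + 15080.10 = 52160.10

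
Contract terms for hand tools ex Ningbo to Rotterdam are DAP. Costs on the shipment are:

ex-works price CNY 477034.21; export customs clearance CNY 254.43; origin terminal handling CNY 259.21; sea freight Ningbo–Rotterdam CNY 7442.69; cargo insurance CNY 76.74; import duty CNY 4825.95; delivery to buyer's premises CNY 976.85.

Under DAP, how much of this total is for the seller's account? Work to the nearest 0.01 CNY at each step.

DAP: the seller bears all costs to the named destination except import duty and clearance.
Seller's account: goods 477034.21 + export clearance 254.43 + origin terminal 259.21 + freight 7442.69 + insurance 76.74 + delivery 976.85 = 486044.13
Buyer's account: duty 4825.95 = 4825.95

Seller's account: CNY 486044.13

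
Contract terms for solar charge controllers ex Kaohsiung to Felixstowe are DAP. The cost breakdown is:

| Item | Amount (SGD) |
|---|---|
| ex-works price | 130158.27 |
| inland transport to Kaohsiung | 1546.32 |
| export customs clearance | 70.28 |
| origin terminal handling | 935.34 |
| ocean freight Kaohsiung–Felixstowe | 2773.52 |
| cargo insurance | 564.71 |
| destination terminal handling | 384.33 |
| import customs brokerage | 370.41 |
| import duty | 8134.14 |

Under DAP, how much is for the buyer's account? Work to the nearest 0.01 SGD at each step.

DAP: the seller bears all costs to the named destination except import duty and clearance.
Seller's account: goods 130158.27 + inland to port 1546.32 + export clearance 70.28 + origin terminal 935.34 + freight 2773.52 + insurance 564.71 + destination terminal 384.33 = 136432.77
Buyer's account: brokerage 370.41 + duty 8134.14 = 8504.55

Buyer's account: SGD 8504.55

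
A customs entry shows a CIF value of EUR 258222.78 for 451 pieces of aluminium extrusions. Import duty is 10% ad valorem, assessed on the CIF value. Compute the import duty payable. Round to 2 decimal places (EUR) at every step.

Import duty: EUR 25822.28

Import duty = 258222.78 × 10% = 25822.28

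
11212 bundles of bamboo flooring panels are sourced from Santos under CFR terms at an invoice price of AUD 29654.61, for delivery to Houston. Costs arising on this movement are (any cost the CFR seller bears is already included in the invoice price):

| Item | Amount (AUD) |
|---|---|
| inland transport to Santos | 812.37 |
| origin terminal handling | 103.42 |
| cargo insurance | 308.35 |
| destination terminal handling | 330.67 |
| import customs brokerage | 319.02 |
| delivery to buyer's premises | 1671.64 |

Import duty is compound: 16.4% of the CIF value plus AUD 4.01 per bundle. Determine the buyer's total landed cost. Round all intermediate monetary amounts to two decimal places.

Total landed cost: AUD 82158.34

CFR: the seller pays costs through ocean freight to the destination port, but not insurance.
Already in the invoice (seller's account under CFR): inland to port, origin terminal — exclude.
CIF value = CFR price + insurance = 29654.61 + 308.35 = 29962.96
Ad valorem component: 29962.96 × 16.4% = 4913.93
Specific component: 11212 × 4.01 = 44960.12
Import duty = 4913.93 + 44960.12 = 49874.05
Buyer bears: insurance 308.35 + destination terminal 330.67 + brokerage 319.02 + delivery 1671.64 + duty 49874.05 = 52503.73
Landed cost = invoice 29654.61 + 52503.73 = 82158.34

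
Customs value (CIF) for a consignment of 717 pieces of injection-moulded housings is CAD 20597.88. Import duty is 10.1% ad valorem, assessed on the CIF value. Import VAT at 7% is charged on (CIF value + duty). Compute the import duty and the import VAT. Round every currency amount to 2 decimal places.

Import duty = 20597.88 × 10.1% = 2080.39
VAT base = CIF + duty = 20597.88 + 2080.39 = 22678.27
Import VAT = 22678.27 × 7% = 1587.48

Import duty: CAD 2080.39; import VAT: CAD 1587.48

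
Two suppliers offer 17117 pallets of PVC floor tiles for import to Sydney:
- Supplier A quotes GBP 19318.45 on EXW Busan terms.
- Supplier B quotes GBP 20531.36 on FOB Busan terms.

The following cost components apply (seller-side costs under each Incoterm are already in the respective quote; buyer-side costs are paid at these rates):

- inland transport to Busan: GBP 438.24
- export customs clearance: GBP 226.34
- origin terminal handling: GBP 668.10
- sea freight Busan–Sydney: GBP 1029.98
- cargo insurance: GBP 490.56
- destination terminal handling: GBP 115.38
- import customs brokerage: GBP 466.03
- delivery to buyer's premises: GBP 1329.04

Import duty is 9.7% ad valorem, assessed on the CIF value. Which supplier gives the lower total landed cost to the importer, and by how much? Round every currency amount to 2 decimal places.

Supplier B is cheaper by GBP 131.39

Supplier A (EXW):
CIF value = EXW price + inland to port + export clearance + origin terminal + freight + insurance = 19318.45 + 438.24 + 226.34 + 668.10 + 1029.98 + 490.56 = 22171.67
Import duty = 22171.67 × 9.7% = 2150.65
Buyer bears (A): 438.24 + 226.34 + 668.10 + 1029.98 + 490.56 + 115.38 + 466.03 + 1329.04 = 4763.67
Landed cost (A) = invoice 19318.45 + 4763.67 + duty 2150.65 = 26232.77
Supplier B (FOB):
CIF value = FOB price + freight + insurance = 20531.36 + 1029.98 + 490.56 = 22051.90
Import duty = 22051.90 × 9.7% = 2139.03
Buyer bears (B): 1029.98 + 490.56 + 115.38 + 466.03 + 1329.04 = 3430.99
Landed cost (B) = invoice 20531.36 + 3430.99 + duty 2139.03 = 26101.38
Difference = |26232.77 − 26101.38| = 131.39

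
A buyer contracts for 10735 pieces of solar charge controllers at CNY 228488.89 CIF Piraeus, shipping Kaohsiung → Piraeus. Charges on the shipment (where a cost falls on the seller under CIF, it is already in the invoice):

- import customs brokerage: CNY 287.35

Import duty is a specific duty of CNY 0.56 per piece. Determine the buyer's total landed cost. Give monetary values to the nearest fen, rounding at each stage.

CIF: the seller pays costs through ocean freight and marine insurance to the destination port.
The CIF price already equals the CIF value: 228488.89
Import duty = 10735 × 0.56 = 6011.60
Buyer bears: brokerage 287.35 + duty 6011.60 = 6298.95
Landed cost = invoice 228488.89 + 6298.95 = 234787.84

Total landed cost: CNY 234787.84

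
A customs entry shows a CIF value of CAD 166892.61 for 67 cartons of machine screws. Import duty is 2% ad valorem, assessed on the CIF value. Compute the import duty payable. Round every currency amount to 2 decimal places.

Import duty: CAD 3337.85

Import duty = 166892.61 × 2% = 3337.85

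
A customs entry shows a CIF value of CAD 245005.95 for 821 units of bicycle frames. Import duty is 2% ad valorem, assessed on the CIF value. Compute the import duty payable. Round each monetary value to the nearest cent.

Import duty = 245005.95 × 2% = 4900.12

Import duty: CAD 4900.12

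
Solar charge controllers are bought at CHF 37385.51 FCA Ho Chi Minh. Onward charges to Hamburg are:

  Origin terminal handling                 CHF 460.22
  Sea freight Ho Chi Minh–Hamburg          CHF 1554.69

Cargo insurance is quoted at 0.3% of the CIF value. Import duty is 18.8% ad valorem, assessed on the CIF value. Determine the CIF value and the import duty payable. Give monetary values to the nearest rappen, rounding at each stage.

CIF value: CHF 39518.98; import duty: CHF 7429.57

Let C be the CIF value. C = FCA price + pre-shipment costs + freight + 0.3% × C
C − 0.3% × C = 37385.51 + 460.22 + 1554.69
0.997 × C = 39400.42
C = 39400.42 / 0.997 = 39518.98
Insurance premium = 0.3% × 39518.98 = 118.56
Import duty = 39518.98 × 18.8% = 7429.57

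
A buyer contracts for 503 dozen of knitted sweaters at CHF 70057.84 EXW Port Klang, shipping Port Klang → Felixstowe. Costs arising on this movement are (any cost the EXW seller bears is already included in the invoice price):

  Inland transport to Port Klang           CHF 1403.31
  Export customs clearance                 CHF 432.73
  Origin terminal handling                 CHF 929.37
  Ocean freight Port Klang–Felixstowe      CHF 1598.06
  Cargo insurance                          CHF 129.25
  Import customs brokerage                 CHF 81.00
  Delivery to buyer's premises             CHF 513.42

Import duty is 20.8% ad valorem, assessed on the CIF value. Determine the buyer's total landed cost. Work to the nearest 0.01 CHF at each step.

EXW: the seller makes goods available at their premises; the buyer bears all onward costs.
CIF value = EXW price + inland to port + export clearance + origin terminal + freight + insurance = 70057.84 + 1403.31 + 432.73 + 929.37 + 1598.06 + 129.25 = 74550.56
Import duty = 74550.56 × 20.8% = 15506.52
Buyer bears: inland to port 1403.31 + export clearance 432.73 + origin terminal 929.37 + freight 1598.06 + insurance 129.25 + brokerage 81.00 + delivery 513.42 + duty 15506.52 = 20593.66
Landed cost = invoice 70057.84 + 20593.66 = 90651.50

Total landed cost: CHF 90651.50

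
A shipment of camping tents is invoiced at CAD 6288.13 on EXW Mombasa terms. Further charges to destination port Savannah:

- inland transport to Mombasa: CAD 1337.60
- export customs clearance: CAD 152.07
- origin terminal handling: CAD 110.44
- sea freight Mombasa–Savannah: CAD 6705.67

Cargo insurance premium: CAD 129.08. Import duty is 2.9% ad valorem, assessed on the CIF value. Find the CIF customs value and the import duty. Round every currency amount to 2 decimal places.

CIF = EXW price + pre-shipment costs + freight + insurance
CIF = 6288.13 + 1337.60 + 152.07 + 110.44 + 6705.67 + 129.08 = 14722.99
Import duty = 14722.99 × 2.9% = 426.97

CIF value: CAD 14722.99; import duty: CAD 426.97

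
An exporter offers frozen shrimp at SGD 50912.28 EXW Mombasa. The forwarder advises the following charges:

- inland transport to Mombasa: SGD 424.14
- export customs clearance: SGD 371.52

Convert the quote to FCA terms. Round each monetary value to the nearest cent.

FCA price: SGD 51707.94

From EXW to FCA, the seller additionally bears: inland to port, export clearance.
FCA price = 50912.28 + 424.14 + 371.52 = 51707.94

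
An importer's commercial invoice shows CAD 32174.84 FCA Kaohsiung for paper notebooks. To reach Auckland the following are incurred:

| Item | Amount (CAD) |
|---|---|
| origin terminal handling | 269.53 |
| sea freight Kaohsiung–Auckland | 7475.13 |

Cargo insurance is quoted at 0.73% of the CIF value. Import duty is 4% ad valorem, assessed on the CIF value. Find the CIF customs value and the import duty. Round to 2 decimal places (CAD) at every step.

CIF value: CAD 40213.06; import duty: CAD 1608.52

Let C be the CIF value. C = FCA price + pre-shipment costs + freight + 0.73% × C
C − 0.73% × C = 32174.84 + 269.53 + 7475.13
0.9927 × C = 39919.50
C = 39919.50 / 0.9927 = 40213.06
Insurance premium = 0.73% × 40213.06 = 293.56
Import duty = 40213.06 × 4% = 1608.52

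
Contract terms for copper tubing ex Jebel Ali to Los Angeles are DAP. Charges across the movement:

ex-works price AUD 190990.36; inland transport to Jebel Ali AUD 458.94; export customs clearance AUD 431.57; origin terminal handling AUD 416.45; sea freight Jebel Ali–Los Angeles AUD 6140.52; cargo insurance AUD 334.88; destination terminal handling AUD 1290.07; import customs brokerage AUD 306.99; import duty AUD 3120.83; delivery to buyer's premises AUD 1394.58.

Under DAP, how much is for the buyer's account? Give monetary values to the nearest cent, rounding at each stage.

Buyer's account: AUD 3427.82

DAP: the seller bears all costs to the named destination except import duty and clearance.
Seller's account: goods 190990.36 + inland to port 458.94 + export clearance 431.57 + origin terminal 416.45 + freight 6140.52 + insurance 334.88 + destination terminal 1290.07 + delivery 1394.58 = 201457.37
Buyer's account: brokerage 306.99 + duty 3120.83 = 3427.82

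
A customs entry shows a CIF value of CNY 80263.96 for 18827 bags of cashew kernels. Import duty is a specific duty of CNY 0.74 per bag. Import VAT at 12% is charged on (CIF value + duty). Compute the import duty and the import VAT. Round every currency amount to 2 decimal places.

Import duty: CNY 13931.98; import VAT: CNY 11303.51

Import duty = 18827 × 0.74 = 13931.98
VAT base = CIF + duty = 80263.96 + 13931.98 = 94195.94
Import VAT = 94195.94 × 12% = 11303.51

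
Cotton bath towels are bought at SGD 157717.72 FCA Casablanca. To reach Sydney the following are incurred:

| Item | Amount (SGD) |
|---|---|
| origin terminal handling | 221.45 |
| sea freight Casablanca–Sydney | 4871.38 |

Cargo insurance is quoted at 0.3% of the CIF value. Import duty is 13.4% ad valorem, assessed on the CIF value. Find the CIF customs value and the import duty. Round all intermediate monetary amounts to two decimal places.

Let C be the CIF value. C = FCA price + pre-shipment costs + freight + 0.3% × C
C − 0.3% × C = 157717.72 + 221.45 + 4871.38
0.997 × C = 162810.55
C = 162810.55 / 0.997 = 163300.45
Insurance premium = 0.3% × 163300.45 = 489.90
Import duty = 163300.45 × 13.4% = 21882.26

CIF value: SGD 163300.45; import duty: SGD 21882.26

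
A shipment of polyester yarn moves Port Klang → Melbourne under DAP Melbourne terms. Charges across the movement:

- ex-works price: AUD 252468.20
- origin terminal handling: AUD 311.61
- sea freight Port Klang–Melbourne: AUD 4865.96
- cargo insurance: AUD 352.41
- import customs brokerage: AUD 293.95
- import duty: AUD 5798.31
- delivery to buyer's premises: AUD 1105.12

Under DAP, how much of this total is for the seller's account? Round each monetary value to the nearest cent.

DAP: the seller bears all costs to the named destination except import duty and clearance.
Seller's account: goods 252468.20 + origin terminal 311.61 + freight 4865.96 + insurance 352.41 + delivery 1105.12 = 259103.30
Buyer's account: brokerage 293.95 + duty 5798.31 = 6092.26

Seller's account: AUD 259103.30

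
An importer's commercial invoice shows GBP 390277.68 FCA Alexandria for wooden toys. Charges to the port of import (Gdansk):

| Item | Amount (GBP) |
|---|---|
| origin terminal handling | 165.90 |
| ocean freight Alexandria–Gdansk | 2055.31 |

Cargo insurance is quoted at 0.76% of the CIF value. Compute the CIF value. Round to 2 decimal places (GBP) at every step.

CIF value: GBP 395504.73

Let C be the CIF value. C = FCA price + pre-shipment costs + freight + 0.76% × C
C − 0.76% × C = 390277.68 + 165.90 + 2055.31
0.9924 × C = 392498.89
C = 392498.89 / 0.9924 = 395504.73
Insurance premium = 0.76% × 395504.73 = 3005.84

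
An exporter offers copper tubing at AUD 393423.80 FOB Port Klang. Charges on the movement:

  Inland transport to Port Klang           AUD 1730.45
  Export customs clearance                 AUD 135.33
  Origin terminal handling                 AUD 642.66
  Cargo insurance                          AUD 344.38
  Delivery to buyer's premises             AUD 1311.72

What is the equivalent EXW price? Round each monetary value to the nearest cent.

Not relevant to the conversion: insurance, delivery — on the buyer under both terms; not part of either seller's price.
From FOB to EXW, the seller no longer bears: inland to port, export clearance, origin terminal.
EXW price = 393423.80 − 1730.45 − 135.33 − 642.66 = 390915.36

EXW price: AUD 390915.36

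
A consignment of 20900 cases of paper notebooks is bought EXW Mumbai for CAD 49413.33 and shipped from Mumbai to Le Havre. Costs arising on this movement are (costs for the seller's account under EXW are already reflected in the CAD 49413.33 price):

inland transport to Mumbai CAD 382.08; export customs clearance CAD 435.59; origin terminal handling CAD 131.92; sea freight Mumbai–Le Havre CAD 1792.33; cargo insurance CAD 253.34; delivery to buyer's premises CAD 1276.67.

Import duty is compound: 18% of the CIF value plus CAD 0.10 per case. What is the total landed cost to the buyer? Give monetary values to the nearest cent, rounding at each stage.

EXW: the seller makes goods available at their premises; the buyer bears all onward costs.
CIF value = EXW price + inland to port + export clearance + origin terminal + freight + insurance = 49413.33 + 382.08 + 435.59 + 131.92 + 1792.33 + 253.34 = 52408.59
Ad valorem component: 52408.59 × 18% = 9433.55
Specific component: 20900 × 0.10 = 2090.00
Import duty = 9433.55 + 2090.00 = 11523.55
Buyer bears: inland to port 382.08 + export clearance 435.59 + origin terminal 131.92 + freight 1792.33 + insurance 253.34 + delivery 1276.67 + duty 11523.55 = 15795.48
Landed cost = invoice 49413.33 + 15795.48 = 65208.81

Total landed cost: CAD 65208.81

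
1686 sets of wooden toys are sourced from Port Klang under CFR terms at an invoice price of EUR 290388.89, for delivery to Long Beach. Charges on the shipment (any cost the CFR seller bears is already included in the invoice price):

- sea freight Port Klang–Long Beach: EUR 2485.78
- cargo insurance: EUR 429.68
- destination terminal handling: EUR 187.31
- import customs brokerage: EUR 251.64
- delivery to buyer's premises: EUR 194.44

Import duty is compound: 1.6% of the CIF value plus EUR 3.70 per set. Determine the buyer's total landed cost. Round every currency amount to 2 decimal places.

CFR: the seller pays costs through ocean freight to the destination port, but not insurance.
Already in the invoice (seller's account under CFR): freight — exclude.
CIF value = CFR price + insurance = 290388.89 + 429.68 = 290818.57
Ad valorem component: 290818.57 × 1.6% = 4653.10
Specific component: 1686 × 3.70 = 6238.20
Import duty = 4653.10 + 6238.20 = 10891.30
Buyer bears: insurance 429.68 + destination terminal 187.31 + brokerage 251.64 + delivery 194.44 + duty 10891.30 = 11954.37
Landed cost = invoice 290388.89 + 11954.37 = 302343.26

Total landed cost: EUR 302343.26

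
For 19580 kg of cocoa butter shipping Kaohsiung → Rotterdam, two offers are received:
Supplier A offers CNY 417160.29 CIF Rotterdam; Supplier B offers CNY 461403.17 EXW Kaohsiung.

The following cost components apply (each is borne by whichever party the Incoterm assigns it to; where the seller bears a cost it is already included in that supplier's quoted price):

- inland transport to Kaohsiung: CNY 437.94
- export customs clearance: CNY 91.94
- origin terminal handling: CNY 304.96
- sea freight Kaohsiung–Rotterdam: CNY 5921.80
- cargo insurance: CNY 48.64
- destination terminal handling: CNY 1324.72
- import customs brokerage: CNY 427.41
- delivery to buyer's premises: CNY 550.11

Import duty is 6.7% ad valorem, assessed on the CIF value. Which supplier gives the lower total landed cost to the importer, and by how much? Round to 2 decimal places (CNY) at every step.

Supplier A (CIF):
The CIF price already equals the CIF value: 417160.29
Import duty = 417160.29 × 6.7% = 27949.74
Buyer bears (A): 1324.72 + 427.41 + 550.11 = 2302.24
Landed cost (A) = invoice 417160.29 + 2302.24 + duty 27949.74 = 447412.27
Supplier B (EXW):
CIF value = EXW price + inland to port + export clearance + origin terminal + freight + insurance = 461403.17 + 437.94 + 91.94 + 304.96 + 5921.80 + 48.64 = 468208.45
Import duty = 468208.45 × 6.7% = 31369.97
Buyer bears (B): 437.94 + 91.94 + 304.96 + 5921.80 + 48.64 + 1324.72 + 427.41 + 550.11 = 9107.52
Landed cost (B) = invoice 461403.17 + 9107.52 + duty 31369.97 = 501880.66
Difference = |447412.27 − 501880.66| = 54468.39

Supplier A is cheaper by CNY 54468.39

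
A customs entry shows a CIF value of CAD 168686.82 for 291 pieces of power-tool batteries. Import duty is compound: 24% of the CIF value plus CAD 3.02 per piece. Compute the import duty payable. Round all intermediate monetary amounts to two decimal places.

Import duty: CAD 41363.66

Ad valorem component: 168686.82 × 24% = 40484.84
Specific component: 291 × 3.02 = 878.82
Import duty = 40484.84 + 878.82 = 41363.66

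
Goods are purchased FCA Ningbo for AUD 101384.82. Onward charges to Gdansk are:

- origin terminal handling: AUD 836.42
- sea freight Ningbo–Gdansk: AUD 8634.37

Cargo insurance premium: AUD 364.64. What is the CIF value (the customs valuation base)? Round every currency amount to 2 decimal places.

CIF value: AUD 111220.25

CIF = FCA price + pre-shipment costs + freight + insurance
CIF = 101384.82 + 836.42 + 8634.37 + 364.64 = 111220.25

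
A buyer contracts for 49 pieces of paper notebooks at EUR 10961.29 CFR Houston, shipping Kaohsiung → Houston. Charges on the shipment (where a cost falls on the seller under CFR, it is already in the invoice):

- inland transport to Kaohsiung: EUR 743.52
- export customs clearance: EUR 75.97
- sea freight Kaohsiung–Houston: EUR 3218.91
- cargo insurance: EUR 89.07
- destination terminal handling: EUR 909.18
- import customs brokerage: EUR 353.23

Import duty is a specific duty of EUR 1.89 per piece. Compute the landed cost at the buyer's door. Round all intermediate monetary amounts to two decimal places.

CFR: the seller pays costs through ocean freight to the destination port, but not insurance.
Already in the invoice (seller's account under CFR): inland to port, export clearance, freight — exclude.
CIF value = CFR price + insurance = 10961.29 + 89.07 = 11050.36
Import duty = 49 × 1.89 = 92.61
Buyer bears: insurance 89.07 + destination terminal 909.18 + brokerage 353.23 + duty 92.61 = 1444.09
Landed cost = invoice 10961.29 + 1444.09 = 12405.38

Total landed cost: EUR 12405.38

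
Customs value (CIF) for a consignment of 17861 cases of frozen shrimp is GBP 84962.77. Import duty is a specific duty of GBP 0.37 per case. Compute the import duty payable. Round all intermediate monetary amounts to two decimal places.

Import duty: GBP 6608.57

Import duty = 17861 × 0.37 = 6608.57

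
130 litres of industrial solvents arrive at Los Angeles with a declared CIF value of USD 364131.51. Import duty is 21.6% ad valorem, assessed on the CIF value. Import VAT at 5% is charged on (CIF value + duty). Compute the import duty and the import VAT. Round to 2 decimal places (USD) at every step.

Import duty = 364131.51 × 21.6% = 78652.41
VAT base = CIF + duty = 364131.51 + 78652.41 = 442783.92
Import VAT = 442783.92 × 5% = 22139.20

Import duty: USD 78652.41; import VAT: USD 22139.20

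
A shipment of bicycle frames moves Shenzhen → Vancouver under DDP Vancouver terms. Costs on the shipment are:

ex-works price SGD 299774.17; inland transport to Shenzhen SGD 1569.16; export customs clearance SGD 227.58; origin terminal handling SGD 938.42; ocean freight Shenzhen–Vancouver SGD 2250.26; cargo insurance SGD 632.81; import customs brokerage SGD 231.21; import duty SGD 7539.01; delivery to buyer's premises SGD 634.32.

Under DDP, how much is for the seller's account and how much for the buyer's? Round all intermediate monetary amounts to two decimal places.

DDP: the seller bears all costs including import duty.
Seller's account: goods 299774.17 + inland to port 1569.16 + export clearance 227.58 + origin terminal 938.42 + freight 2250.26 + insurance 632.81 + brokerage 231.21 + duty 7539.01 + delivery 634.32 = 313796.94
Buyer's account: 0.00

Seller: SGD 313796.94; buyer: SGD 0.00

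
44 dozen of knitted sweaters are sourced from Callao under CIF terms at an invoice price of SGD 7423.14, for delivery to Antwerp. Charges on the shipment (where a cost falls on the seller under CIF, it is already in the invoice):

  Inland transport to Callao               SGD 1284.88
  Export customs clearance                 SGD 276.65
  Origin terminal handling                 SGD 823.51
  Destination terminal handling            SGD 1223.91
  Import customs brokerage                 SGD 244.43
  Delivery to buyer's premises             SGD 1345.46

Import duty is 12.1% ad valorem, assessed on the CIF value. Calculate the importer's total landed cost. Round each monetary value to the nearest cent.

Total landed cost: SGD 11135.14

CIF: the seller pays costs through ocean freight and marine insurance to the destination port.
Already in the invoice (seller's account under CIF): inland to port, export clearance, origin terminal — exclude.
The CIF price already equals the CIF value: 7423.14
Import duty = 7423.14 × 12.1% = 898.20
Buyer bears: destination terminal 1223.91 + brokerage 244.43 + delivery 1345.46 + duty 898.20 = 3712.00
Landed cost = invoice 7423.14 + 3712.00 = 11135.14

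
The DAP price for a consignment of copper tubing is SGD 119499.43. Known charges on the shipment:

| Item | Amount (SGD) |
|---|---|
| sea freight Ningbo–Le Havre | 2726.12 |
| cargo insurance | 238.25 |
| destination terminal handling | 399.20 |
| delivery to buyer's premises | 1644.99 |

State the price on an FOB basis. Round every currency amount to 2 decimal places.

From DAP to FOB, the seller no longer bears: freight, insurance, destination terminal, delivery.
FOB price = 119499.43 − 2726.12 − 238.25 − 399.20 − 1644.99 = 114490.87

FOB price: SGD 114490.87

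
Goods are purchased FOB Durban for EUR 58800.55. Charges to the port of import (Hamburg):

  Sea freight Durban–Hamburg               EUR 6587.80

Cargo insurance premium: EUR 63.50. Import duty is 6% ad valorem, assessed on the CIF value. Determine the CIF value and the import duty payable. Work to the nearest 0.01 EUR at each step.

CIF = FOB price + freight + insurance
CIF = 58800.55 + 6587.80 + 63.50 = 65451.85
Import duty = 65451.85 × 6% = 3927.11

CIF value: EUR 65451.85; import duty: EUR 3927.11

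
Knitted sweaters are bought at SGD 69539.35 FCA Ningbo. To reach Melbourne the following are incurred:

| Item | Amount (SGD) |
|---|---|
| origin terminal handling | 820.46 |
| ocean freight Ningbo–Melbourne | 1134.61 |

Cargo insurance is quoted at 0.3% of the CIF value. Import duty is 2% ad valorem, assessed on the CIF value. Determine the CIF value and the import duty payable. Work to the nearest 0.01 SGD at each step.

Let C be the CIF value. C = FCA price + pre-shipment costs + freight + 0.3% × C
C − 0.3% × C = 69539.35 + 820.46 + 1134.61
0.997 × C = 71494.42
C = 71494.42 / 0.997 = 71709.55
Insurance premium = 0.3% × 71709.55 = 215.13
Import duty = 71709.55 × 2% = 1434.19

CIF value: SGD 71709.55; import duty: SGD 1434.19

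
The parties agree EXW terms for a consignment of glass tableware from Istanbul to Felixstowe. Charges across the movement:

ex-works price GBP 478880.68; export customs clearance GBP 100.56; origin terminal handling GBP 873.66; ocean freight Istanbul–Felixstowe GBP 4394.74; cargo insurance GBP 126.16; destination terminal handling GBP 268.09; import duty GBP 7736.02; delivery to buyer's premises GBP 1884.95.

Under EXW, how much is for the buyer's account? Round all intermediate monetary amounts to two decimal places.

Buyer's account: GBP 15384.18

EXW: the seller makes goods available at their premises; the buyer bears all onward costs.
Seller's account: goods 478880.68 = 478880.68
Buyer's account: export clearance 100.56 + origin terminal 873.66 + freight 4394.74 + insurance 126.16 + destination terminal 268.09 + duty 7736.02 + delivery 1884.95 = 15384.18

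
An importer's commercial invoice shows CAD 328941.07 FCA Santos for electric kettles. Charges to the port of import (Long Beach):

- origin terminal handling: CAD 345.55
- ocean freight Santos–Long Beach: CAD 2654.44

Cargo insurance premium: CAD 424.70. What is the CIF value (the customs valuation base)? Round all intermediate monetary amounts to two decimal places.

CIF = FCA price + pre-shipment costs + freight + insurance
CIF = 328941.07 + 345.55 + 2654.44 + 424.70 = 332365.76

CIF value: CAD 332365.76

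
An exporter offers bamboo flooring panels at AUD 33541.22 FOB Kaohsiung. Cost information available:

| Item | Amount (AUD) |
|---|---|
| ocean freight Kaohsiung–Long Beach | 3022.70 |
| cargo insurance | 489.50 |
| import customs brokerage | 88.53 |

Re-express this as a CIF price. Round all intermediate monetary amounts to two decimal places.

CIF price: AUD 37053.42

Not relevant to the conversion: brokerage — on the buyer under both terms; not part of either seller's price.
From FOB to CIF, the seller additionally bears: freight, insurance.
CIF price = 33541.22 + 3022.70 + 489.50 = 37053.42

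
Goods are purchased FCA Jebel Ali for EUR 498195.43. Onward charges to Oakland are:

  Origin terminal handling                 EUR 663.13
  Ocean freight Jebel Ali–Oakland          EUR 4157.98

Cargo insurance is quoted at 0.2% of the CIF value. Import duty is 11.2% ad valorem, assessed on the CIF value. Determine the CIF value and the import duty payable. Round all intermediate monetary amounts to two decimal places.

CIF value: EUR 504024.59; import duty: EUR 56450.75

Let C be the CIF value. C = FCA price + pre-shipment costs + freight + 0.2% × C
C − 0.2% × C = 498195.43 + 663.13 + 4157.98
0.998 × C = 503016.54
C = 503016.54 / 0.998 = 504024.59
Insurance premium = 0.2% × 504024.59 = 1008.05
Import duty = 504024.59 × 11.2% = 56450.75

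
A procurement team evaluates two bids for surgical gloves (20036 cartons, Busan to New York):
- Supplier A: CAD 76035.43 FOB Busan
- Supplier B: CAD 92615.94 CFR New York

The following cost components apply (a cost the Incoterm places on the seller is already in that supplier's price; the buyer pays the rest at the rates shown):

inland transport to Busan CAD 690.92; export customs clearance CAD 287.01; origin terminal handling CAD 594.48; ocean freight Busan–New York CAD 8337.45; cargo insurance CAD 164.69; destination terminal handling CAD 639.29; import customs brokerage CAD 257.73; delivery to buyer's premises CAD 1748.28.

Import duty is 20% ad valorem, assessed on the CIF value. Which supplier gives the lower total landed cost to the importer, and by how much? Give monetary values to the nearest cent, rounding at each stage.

Supplier A is cheaper by CAD 9891.68

Supplier A (FOB):
CIF value = FOB price + freight + insurance = 76035.43 + 8337.45 + 164.69 = 84537.57
Import duty = 84537.57 × 20% = 16907.51
Buyer bears (A): 8337.45 + 164.69 + 639.29 + 257.73 + 1748.28 = 11147.44
Landed cost (A) = invoice 76035.43 + 11147.44 + duty 16907.51 = 104090.38
Supplier B (CFR):
CIF value = CFR price + insurance = 92615.94 + 164.69 = 92780.63
Import duty = 92780.63 × 20% = 18556.13
Buyer bears (B): 164.69 + 639.29 + 257.73 + 1748.28 = 2809.99
Landed cost (B) = invoice 92615.94 + 2809.99 + duty 18556.13 = 113982.06
Difference = |104090.38 − 113982.06| = 9891.68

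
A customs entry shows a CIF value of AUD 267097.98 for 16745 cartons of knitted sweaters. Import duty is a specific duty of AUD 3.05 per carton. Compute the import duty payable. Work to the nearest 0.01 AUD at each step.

Import duty: AUD 51072.25

Import duty = 16745 × 3.05 = 51072.25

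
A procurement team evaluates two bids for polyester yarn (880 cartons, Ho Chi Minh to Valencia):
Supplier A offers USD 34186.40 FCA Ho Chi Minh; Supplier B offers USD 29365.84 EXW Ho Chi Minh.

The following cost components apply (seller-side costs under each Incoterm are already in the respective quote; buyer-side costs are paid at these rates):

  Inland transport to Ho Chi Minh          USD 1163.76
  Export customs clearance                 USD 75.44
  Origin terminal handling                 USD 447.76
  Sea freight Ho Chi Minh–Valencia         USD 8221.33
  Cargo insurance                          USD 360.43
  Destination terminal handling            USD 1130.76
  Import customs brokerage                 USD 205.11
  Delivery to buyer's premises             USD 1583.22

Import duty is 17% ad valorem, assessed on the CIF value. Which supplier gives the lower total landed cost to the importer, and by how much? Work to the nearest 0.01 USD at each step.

Supplier A (FCA):
CIF value = FCA price + origin terminal + freight + insurance = 34186.40 + 447.76 + 8221.33 + 360.43 = 43215.92
Import duty = 43215.92 × 17% = 7346.71
Buyer bears (A): 447.76 + 8221.33 + 360.43 + 1130.76 + 205.11 + 1583.22 = 11948.61
Landed cost (A) = invoice 34186.40 + 11948.61 + duty 7346.71 = 53481.72
Supplier B (EXW):
CIF value = EXW price + inland to port + export clearance + origin terminal + freight + insurance = 29365.84 + 1163.76 + 75.44 + 447.76 + 8221.33 + 360.43 = 39634.56
Import duty = 39634.56 × 17% = 6737.88
Buyer bears (B): 1163.76 + 75.44 + 447.76 + 8221.33 + 360.43 + 1130.76 + 205.11 + 1583.22 = 13187.81
Landed cost (B) = invoice 29365.84 + 13187.81 + duty 6737.88 = 49291.53
Difference = |53481.72 − 49291.53| = 4190.19

Supplier B is cheaper by USD 4190.19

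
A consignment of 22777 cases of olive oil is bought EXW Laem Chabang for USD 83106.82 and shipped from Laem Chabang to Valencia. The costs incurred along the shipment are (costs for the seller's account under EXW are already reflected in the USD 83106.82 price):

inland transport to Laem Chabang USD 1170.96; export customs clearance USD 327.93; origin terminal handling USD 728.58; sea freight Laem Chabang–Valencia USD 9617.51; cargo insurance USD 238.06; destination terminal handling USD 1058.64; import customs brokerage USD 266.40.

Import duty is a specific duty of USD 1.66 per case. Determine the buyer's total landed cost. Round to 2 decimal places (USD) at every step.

EXW: the seller makes goods available at their premises; the buyer bears all onward costs.
CIF value = EXW price + inland to port + export clearance + origin terminal + freight + insurance = 83106.82 + 1170.96 + 327.93 + 728.58 + 9617.51 + 238.06 = 95189.86
Import duty = 22777 × 1.66 = 37809.82
Buyer bears: inland to port 1170.96 + export clearance 327.93 + origin terminal 728.58 + freight 9617.51 + insurance 238.06 + destination terminal 1058.64 + brokerage 266.40 + duty 37809.82 = 51217.90
Landed cost = invoice 83106.82 + 51217.90 = 134324.72

Total landed cost: USD 134324.72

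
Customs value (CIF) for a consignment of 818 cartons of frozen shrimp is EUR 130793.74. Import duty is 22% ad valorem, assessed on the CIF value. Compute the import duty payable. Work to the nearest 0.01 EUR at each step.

Import duty = 130793.74 × 22% = 28774.62

Import duty: EUR 28774.62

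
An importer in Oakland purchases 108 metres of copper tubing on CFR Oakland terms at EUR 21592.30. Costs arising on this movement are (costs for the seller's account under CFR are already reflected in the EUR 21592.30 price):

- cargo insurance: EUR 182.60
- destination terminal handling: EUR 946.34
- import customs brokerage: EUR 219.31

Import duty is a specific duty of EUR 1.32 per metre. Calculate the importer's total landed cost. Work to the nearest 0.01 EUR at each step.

CFR: the seller pays costs through ocean freight to the destination port, but not insurance.
CIF value = CFR price + insurance = 21592.30 + 182.60 = 21774.90
Import duty = 108 × 1.32 = 142.56
Buyer bears: insurance 182.60 + destination terminal 946.34 + brokerage 219.31 + duty 142.56 = 1490.81
Landed cost = invoice 21592.30 + 1490.81 = 23083.11

Total landed cost: EUR 23083.11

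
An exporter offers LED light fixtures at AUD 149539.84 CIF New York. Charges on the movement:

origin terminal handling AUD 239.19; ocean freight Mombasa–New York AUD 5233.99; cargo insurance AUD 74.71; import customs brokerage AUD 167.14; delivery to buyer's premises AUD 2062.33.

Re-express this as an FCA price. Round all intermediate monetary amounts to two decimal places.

Not relevant to the conversion: brokerage, delivery — on the buyer under both terms; not part of either seller's price.
From CIF to FCA, the seller no longer bears: origin terminal, freight, insurance.
FCA price = 149539.84 − 239.19 − 5233.99 − 74.71 = 143991.95

FCA price: AUD 143991.95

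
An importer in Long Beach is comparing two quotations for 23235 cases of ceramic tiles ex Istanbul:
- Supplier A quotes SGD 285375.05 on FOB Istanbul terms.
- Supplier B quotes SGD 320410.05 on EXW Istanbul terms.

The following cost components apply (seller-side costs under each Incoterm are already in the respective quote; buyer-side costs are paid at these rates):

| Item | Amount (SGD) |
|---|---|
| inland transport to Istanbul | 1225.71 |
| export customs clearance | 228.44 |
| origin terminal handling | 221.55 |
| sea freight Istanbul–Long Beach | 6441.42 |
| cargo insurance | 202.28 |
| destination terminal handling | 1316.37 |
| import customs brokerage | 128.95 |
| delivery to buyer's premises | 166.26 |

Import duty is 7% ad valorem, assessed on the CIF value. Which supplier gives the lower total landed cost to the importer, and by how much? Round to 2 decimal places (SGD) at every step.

Supplier A is cheaper by SGD 39280.45

Supplier A (FOB):
CIF value = FOB price + freight + insurance = 285375.05 + 6441.42 + 202.28 = 292018.75
Import duty = 292018.75 × 7% = 20441.31
Buyer bears (A): 6441.42 + 202.28 + 1316.37 + 128.95 + 166.26 = 8255.28
Landed cost (A) = invoice 285375.05 + 8255.28 + duty 20441.31 = 314071.64
Supplier B (EXW):
CIF value = EXW price + inland to port + export clearance + origin terminal + freight + insurance = 320410.05 + 1225.71 + 228.44 + 221.55 + 6441.42 + 202.28 = 328729.45
Import duty = 328729.45 × 7% = 23011.06
Buyer bears (B): 1225.71 + 228.44 + 221.55 + 6441.42 + 202.28 + 1316.37 + 128.95 + 166.26 = 9930.98
Landed cost (B) = invoice 320410.05 + 9930.98 + duty 23011.06 = 353352.09
Difference = |314071.64 − 353352.09| = 39280.45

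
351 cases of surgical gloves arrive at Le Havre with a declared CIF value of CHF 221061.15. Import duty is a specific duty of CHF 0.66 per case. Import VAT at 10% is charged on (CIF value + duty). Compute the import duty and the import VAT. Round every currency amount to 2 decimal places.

Import duty: CHF 231.66; import VAT: CHF 22129.28

Import duty = 351 × 0.66 = 231.66
VAT base = CIF + duty = 221061.15 + 231.66 = 221292.81
Import VAT = 221292.81 × 10% = 22129.28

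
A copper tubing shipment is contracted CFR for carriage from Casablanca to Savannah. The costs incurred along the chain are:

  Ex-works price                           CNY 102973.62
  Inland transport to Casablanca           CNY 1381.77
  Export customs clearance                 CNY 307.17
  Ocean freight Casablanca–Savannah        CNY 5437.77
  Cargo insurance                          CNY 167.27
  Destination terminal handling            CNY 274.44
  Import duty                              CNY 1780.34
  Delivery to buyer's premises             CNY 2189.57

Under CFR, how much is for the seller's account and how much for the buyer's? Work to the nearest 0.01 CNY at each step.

Seller: CNY 110100.33; buyer: CNY 4411.62

CFR: the seller pays costs through ocean freight to the destination port, but not insurance.
Seller's account: goods 102973.62 + inland to port 1381.77 + export clearance 307.17 + freight 5437.77 = 110100.33
Buyer's account: insurance 167.27 + destination terminal 274.44 + duty 1780.34 + delivery 2189.57 = 4411.62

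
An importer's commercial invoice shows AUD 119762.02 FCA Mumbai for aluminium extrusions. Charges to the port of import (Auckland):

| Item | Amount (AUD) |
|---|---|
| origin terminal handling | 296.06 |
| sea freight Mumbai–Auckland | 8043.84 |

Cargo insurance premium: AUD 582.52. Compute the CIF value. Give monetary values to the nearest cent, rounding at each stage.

CIF = FCA price + pre-shipment costs + freight + insurance
CIF = 119762.02 + 296.06 + 8043.84 + 582.52 = 128684.44

CIF value: AUD 128684.44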